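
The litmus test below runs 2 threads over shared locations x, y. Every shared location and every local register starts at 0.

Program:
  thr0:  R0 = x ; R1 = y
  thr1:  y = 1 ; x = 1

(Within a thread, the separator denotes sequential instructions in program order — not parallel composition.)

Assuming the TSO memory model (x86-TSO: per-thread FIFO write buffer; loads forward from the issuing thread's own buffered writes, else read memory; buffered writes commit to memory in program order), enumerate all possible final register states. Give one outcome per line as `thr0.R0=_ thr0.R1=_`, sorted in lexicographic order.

outcome vector order: (thr0.R0,thr0.R1)
|TSO outcomes| = 3

thr0.R0=0 thr0.R1=0
thr0.R0=0 thr0.R1=1
thr0.R0=1 thr0.R1=1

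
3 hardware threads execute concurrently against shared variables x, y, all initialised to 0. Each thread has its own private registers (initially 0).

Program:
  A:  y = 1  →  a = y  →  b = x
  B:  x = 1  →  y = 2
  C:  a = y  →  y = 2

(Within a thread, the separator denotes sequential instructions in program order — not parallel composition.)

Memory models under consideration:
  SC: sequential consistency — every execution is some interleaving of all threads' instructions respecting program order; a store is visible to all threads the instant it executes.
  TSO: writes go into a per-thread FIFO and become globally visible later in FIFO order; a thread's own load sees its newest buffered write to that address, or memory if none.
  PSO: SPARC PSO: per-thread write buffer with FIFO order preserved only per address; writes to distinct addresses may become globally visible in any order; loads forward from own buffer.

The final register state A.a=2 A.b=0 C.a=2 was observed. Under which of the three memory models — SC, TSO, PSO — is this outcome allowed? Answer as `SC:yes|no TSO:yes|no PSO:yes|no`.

SC:no TSO:no PSO:yes

outcome vector order: (A.a,A.b,C.a)
SC: 11 outcomes — {100; 101; 102; 110; 111; 112; 200; 201; 210; 211; 212}
TSO: 11 outcomes — {100; 101; 102; 110; 111; 112; 200; 201; 210; 211; 212}
PSO: 12 outcomes — {100; 101; 102; 110; 111; 112; 200; 201; 202; 210; 211; 212}
target 202 ∈ {PSO}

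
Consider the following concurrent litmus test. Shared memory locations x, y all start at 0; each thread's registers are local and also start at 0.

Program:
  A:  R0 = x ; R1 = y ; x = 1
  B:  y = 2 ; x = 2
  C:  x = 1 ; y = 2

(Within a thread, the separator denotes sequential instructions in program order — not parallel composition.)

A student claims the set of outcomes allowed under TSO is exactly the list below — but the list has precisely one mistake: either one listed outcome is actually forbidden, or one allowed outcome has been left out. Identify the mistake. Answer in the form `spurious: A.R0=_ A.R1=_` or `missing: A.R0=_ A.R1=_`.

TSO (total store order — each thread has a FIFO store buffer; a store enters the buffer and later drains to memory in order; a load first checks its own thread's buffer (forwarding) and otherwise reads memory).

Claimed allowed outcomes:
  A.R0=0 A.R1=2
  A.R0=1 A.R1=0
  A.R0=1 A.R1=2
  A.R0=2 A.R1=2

missing: A.R0=0 A.R1=0

outcome vector order: (A.R0,A.R1)
TSO: 5 outcomes — {00; 02; 10; 12; 22}
TSO∖claimed = {00}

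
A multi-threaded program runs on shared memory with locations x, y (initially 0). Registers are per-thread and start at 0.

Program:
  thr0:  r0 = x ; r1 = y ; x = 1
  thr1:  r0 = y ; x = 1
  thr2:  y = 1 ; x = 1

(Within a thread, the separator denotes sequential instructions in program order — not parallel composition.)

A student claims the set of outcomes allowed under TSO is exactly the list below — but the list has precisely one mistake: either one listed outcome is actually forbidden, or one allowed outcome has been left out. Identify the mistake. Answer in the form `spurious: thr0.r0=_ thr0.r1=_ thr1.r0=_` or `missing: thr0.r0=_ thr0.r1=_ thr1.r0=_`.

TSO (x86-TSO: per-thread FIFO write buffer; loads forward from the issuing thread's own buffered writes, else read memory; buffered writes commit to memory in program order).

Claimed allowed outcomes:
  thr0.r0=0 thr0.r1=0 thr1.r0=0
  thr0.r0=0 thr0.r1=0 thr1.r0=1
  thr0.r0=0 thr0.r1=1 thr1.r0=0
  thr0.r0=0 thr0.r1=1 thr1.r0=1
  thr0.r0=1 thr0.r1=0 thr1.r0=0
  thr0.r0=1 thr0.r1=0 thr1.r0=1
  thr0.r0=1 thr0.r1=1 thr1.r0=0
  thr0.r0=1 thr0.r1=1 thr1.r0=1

outcome vector order: (thr0.r0,thr0.r1,thr1.r0)
TSO (7): 000; 001; 010; 011; 100; 110; 111
claimed∖TSO = {101}

spurious: thr0.r0=1 thr0.r1=0 thr1.r0=1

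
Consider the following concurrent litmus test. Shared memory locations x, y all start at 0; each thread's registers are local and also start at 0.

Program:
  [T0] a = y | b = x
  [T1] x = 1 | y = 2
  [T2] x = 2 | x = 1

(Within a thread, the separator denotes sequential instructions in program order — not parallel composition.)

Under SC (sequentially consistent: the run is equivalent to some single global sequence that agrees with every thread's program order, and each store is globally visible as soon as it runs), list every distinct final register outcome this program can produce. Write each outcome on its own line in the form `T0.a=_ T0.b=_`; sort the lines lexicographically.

outcome vector order: (T0.a,T0.b)
|SC outcomes| = 5

T0.a=0 T0.b=0
T0.a=0 T0.b=1
T0.a=0 T0.b=2
T0.a=2 T0.b=1
T0.a=2 T0.b=2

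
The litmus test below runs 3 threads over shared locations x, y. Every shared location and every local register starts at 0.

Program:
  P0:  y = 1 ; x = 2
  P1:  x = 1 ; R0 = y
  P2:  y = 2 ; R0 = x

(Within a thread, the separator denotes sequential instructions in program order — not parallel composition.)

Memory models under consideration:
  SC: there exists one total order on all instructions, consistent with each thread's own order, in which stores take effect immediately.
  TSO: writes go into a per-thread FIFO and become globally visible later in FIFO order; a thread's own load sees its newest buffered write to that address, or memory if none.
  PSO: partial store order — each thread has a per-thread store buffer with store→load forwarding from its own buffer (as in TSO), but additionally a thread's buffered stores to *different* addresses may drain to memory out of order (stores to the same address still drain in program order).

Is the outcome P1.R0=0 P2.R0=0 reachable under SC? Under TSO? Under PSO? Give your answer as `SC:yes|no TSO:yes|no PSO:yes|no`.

outcome vector order: (P1.R0,P2.R0)
[SC] allowed = {01, 02, 10, 11, 12, 20, 21, 22}
[TSO] allowed = {00, 01, 02, 10, 11, 12, 20, 21, 22}
[PSO] allowed = {00, 01, 02, 10, 11, 12, 20, 21, 22}
target 00 ∈ {TSO,PSO}

SC:no TSO:yes PSO:yes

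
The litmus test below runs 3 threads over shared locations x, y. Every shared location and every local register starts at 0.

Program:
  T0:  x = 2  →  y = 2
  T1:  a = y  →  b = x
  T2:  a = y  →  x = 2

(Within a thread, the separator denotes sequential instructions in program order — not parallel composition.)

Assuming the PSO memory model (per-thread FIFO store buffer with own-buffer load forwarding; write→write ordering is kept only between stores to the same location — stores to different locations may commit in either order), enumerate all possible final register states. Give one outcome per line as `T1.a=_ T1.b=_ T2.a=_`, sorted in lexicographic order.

T1.a=0 T1.b=0 T2.a=0
T1.a=0 T1.b=0 T2.a=2
T1.a=0 T1.b=2 T2.a=0
T1.a=0 T1.b=2 T2.a=2
T1.a=2 T1.b=0 T2.a=0
T1.a=2 T1.b=0 T2.a=2
T1.a=2 T1.b=2 T2.a=0
T1.a=2 T1.b=2 T2.a=2

outcome vector order: (T1.a,T1.b,T2.a)
|PSO outcomes| = 8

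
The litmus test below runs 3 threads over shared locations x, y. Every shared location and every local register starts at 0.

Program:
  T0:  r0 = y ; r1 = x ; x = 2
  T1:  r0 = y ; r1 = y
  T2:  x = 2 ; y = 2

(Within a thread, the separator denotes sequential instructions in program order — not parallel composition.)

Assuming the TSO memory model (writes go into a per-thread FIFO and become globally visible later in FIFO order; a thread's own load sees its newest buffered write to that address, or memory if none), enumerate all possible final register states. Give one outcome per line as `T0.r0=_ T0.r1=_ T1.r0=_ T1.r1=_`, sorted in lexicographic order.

T0.r0=0 T0.r1=0 T1.r0=0 T1.r1=0
T0.r0=0 T0.r1=0 T1.r0=0 T1.r1=2
T0.r0=0 T0.r1=0 T1.r0=2 T1.r1=2
T0.r0=0 T0.r1=2 T1.r0=0 T1.r1=0
T0.r0=0 T0.r1=2 T1.r0=0 T1.r1=2
T0.r0=0 T0.r1=2 T1.r0=2 T1.r1=2
T0.r0=2 T0.r1=2 T1.r0=0 T1.r1=0
T0.r0=2 T0.r1=2 T1.r0=0 T1.r1=2
T0.r0=2 T0.r1=2 T1.r0=2 T1.r1=2

outcome vector order: (T0.r0,T0.r1,T1.r0,T1.r1)
|TSO outcomes| = 9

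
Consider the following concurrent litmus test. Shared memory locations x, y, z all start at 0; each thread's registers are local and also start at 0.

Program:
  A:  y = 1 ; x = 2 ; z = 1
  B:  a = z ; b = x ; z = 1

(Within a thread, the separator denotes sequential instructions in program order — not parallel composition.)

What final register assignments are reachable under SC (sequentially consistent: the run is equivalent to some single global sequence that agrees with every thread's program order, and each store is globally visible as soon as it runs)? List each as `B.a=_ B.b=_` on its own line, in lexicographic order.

outcome vector order: (B.a,B.b)
|SC outcomes| = 3

B.a=0 B.b=0
B.a=0 B.b=2
B.a=1 B.b=2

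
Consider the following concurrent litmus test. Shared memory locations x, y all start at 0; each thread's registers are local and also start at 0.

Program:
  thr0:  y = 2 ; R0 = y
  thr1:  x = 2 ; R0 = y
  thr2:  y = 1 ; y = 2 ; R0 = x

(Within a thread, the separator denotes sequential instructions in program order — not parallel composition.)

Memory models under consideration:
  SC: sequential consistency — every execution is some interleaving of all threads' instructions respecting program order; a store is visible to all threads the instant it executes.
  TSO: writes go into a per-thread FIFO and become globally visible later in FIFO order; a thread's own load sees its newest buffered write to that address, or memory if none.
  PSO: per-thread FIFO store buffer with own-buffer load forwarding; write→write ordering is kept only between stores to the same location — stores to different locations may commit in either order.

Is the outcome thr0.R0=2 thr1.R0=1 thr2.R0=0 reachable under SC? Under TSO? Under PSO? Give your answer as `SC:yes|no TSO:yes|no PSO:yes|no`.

outcome vector order: (thr0.R0,thr1.R0,thr2.R0)
[SC] allowed = {1/0/2, 1/1/2, 1/2/0, 1/2/2, 2/0/2, 2/1/2, 2/2/0, 2/2/2}
[TSO] allowed = {1/0/0, 1/0/2, 1/1/0, 1/1/2, 1/2/0, 1/2/2, 2/0/0, 2/0/2, 2/1/0, 2/1/2, 2/2/0, 2/2/2}
[PSO] allowed = {1/0/0, 1/0/2, 1/1/0, 1/1/2, 1/2/0, 1/2/2, 2/0/0, 2/0/2, 2/1/0, 2/1/2, 2/2/0, 2/2/2}
target 2/1/0 ∈ {TSO,PSO}

SC:no TSO:yes PSO:yes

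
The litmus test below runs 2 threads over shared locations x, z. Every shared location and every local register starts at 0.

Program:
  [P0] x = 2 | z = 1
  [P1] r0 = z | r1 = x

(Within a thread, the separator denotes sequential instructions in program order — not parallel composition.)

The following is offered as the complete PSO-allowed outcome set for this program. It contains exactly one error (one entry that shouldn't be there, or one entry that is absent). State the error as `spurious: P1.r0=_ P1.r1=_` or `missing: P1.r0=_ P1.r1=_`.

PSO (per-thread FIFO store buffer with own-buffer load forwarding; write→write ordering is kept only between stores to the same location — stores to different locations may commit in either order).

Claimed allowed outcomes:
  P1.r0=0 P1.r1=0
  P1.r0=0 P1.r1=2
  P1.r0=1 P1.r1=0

missing: P1.r0=1 P1.r1=2

outcome vector order: (P1.r0,P1.r1)
PSO (4): <0 0> <0 2> <1 0> <1 2>
PSO∖claimed = {<1 2>}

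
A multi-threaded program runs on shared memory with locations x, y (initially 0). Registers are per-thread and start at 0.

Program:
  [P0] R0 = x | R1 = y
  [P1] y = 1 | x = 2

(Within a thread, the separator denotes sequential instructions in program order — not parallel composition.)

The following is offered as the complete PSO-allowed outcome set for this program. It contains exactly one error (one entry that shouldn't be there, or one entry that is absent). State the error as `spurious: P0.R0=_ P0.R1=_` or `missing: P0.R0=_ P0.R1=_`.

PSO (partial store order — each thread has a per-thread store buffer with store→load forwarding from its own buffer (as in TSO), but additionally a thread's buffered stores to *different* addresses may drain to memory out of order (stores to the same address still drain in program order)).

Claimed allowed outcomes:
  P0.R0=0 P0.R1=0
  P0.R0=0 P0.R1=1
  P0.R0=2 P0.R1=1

outcome vector order: (P0.R0,P0.R1)
PSO: 4 outcomes — {(0,0), (0,1), (2,0), (2,1)}
PSO∖claimed = {(2,0)}

missing: P0.R0=2 P0.R1=0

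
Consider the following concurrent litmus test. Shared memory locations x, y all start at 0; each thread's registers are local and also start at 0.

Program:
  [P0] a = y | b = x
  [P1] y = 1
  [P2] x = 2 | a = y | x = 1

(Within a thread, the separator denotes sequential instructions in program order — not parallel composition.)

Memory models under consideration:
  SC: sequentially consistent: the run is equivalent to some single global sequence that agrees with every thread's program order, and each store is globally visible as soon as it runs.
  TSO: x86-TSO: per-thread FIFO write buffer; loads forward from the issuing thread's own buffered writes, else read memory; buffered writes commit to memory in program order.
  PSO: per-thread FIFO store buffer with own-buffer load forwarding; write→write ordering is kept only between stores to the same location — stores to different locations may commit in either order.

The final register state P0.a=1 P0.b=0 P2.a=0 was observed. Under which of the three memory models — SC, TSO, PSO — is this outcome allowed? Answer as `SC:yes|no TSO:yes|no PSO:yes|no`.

SC:no TSO:yes PSO:yes

outcome vector order: (P0.a,P0.b,P2.a)
SC: 11 outcomes — {<0 0 0>, <0 0 1>, <0 1 0>, <0 1 1>, <0 2 0>, <0 2 1>, <1 0 1>, <1 1 0>, <1 1 1>, <1 2 0>, <1 2 1>}
TSO: 12 outcomes — {<0 0 0>, <0 0 1>, <0 1 0>, <0 1 1>, <0 2 0>, <0 2 1>, <1 0 0>, <1 0 1>, <1 1 0>, <1 1 1>, <1 2 0>, <1 2 1>}
PSO: 12 outcomes — {<0 0 0>, <0 0 1>, <0 1 0>, <0 1 1>, <0 2 0>, <0 2 1>, <1 0 0>, <1 0 1>, <1 1 0>, <1 1 1>, <1 2 0>, <1 2 1>}
target <1 0 0> ∈ {TSO,PSO}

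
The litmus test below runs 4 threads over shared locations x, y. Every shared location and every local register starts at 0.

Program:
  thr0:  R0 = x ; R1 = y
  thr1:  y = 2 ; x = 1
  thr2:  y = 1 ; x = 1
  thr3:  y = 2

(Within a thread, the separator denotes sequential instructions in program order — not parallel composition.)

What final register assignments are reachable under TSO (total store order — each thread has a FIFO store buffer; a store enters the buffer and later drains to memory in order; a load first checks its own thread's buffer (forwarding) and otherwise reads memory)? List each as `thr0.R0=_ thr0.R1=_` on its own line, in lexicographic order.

outcome vector order: (thr0.R0,thr0.R1)
|TSO outcomes| = 5

thr0.R0=0 thr0.R1=0
thr0.R0=0 thr0.R1=1
thr0.R0=0 thr0.R1=2
thr0.R0=1 thr0.R1=1
thr0.R0=1 thr0.R1=2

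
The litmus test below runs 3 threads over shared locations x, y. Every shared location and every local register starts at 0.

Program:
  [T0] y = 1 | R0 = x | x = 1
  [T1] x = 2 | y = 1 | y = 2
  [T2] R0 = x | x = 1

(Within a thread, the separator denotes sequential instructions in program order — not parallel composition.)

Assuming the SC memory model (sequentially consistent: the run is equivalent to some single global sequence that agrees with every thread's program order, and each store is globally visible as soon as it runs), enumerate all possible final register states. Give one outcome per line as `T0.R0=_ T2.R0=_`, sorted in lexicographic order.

T0.R0=0 T2.R0=0
T0.R0=0 T2.R0=1
T0.R0=0 T2.R0=2
T0.R0=1 T2.R0=0
T0.R0=1 T2.R0=2
T0.R0=2 T2.R0=0
T0.R0=2 T2.R0=1
T0.R0=2 T2.R0=2

outcome vector order: (T0.R0,T2.R0)
|SC outcomes| = 8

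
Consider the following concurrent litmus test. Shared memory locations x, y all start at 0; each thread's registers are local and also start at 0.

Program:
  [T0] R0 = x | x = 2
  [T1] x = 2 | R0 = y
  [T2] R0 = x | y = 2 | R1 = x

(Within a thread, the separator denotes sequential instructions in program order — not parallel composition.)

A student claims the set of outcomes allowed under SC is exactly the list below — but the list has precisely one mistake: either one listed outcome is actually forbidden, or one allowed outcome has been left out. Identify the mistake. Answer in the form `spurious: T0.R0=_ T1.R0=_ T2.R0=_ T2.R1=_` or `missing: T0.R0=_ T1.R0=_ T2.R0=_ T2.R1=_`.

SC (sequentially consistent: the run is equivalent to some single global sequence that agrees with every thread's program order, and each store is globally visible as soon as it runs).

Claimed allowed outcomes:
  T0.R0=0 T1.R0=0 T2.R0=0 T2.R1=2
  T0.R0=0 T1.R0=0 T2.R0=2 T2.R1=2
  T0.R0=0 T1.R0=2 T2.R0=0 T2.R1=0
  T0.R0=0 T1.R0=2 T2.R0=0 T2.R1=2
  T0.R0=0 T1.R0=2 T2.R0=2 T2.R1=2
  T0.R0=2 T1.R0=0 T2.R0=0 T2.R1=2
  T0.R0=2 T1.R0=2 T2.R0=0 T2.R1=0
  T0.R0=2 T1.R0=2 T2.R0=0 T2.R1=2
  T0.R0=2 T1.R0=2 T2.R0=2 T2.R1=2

missing: T0.R0=2 T1.R0=0 T2.R0=2 T2.R1=2

outcome vector order: (T0.R0,T1.R0,T2.R0,T2.R1)
SC (10): (0,0,0,2); (0,0,2,2); (0,2,0,0); (0,2,0,2); (0,2,2,2); (2,0,0,2); (2,0,2,2); (2,2,0,0); (2,2,0,2); (2,2,2,2)
SC∖claimed = {(2,0,2,2)}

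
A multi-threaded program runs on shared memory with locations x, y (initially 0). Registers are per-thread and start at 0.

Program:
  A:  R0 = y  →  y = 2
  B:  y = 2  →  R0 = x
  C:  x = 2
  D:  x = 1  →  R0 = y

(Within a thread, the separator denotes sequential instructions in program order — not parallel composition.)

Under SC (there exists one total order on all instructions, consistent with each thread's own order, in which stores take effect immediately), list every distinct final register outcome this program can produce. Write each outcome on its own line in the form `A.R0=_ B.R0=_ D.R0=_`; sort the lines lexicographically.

outcome vector order: (A.R0,B.R0,D.R0)
|SC outcomes| = 10

A.R0=0 B.R0=0 D.R0=2
A.R0=0 B.R0=1 D.R0=0
A.R0=0 B.R0=1 D.R0=2
A.R0=0 B.R0=2 D.R0=0
A.R0=0 B.R0=2 D.R0=2
A.R0=2 B.R0=0 D.R0=2
A.R0=2 B.R0=1 D.R0=0
A.R0=2 B.R0=1 D.R0=2
A.R0=2 B.R0=2 D.R0=0
A.R0=2 B.R0=2 D.R0=2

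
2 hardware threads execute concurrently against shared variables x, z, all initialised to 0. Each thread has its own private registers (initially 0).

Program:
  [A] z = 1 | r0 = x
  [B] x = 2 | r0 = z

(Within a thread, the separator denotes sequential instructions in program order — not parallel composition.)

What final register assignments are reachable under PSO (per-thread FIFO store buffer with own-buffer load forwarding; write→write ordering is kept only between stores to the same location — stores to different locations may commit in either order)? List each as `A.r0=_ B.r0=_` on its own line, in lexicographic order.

A.r0=0 B.r0=0
A.r0=0 B.r0=1
A.r0=2 B.r0=0
A.r0=2 B.r0=1

outcome vector order: (A.r0,B.r0)
|PSO outcomes| = 4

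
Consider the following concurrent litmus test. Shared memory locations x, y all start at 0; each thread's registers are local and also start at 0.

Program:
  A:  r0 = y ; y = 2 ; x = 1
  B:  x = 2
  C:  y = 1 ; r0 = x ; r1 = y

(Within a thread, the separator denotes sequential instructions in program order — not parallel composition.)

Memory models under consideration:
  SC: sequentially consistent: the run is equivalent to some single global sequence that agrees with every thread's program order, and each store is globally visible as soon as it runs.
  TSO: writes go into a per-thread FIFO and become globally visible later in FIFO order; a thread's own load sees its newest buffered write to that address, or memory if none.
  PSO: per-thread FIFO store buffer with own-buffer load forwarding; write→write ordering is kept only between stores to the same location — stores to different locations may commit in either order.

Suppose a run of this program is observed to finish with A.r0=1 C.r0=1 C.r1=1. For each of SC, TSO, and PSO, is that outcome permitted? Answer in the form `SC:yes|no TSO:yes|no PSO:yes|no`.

SC:no TSO:no PSO:yes

outcome vector order: (A.r0,C.r0,C.r1)
SC (11): 001; 002; 011; 012; 021; 022; 101; 102; 112; 121; 122
TSO (11): 001; 002; 011; 012; 021; 022; 101; 102; 112; 121; 122
PSO (12): 001; 002; 011; 012; 021; 022; 101; 102; 111; 112; 121; 122
target 111 ∈ {PSO}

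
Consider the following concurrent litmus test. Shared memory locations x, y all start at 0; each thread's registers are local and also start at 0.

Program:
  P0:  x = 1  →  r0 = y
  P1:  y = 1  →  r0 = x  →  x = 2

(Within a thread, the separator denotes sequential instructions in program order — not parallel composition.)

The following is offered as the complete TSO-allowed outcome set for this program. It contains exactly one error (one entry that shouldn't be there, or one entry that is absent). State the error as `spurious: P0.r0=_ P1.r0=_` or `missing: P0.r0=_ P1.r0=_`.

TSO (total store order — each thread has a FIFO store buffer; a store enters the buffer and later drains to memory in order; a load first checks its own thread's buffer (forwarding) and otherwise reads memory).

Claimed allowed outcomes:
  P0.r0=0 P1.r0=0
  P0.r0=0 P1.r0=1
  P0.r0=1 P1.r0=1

outcome vector order: (P0.r0,P1.r0)
[TSO] allowed = {(0,0); (0,1); (1,0); (1,1)}
TSO∖claimed = {(1,0)}

missing: P0.r0=1 P1.r0=0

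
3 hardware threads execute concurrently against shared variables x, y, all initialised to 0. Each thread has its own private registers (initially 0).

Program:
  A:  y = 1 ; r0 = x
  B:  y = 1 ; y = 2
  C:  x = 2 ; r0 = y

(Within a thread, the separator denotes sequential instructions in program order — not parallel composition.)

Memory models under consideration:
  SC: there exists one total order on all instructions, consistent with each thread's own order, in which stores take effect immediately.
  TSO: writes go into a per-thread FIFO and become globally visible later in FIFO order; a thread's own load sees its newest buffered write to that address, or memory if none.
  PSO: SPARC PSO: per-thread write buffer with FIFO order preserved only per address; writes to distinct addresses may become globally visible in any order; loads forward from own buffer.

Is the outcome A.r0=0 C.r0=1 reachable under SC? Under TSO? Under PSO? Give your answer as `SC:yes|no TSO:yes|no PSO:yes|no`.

outcome vector order: (A.r0,C.r0)
[SC] allowed = {(0,1), (0,2), (2,0), (2,1), (2,2)}
[TSO] allowed = {(0,0), (0,1), (0,2), (2,0), (2,1), (2,2)}
[PSO] allowed = {(0,0), (0,1), (0,2), (2,0), (2,1), (2,2)}
target (0,1) ∈ {SC,TSO,PSO}

SC:yes TSO:yes PSO:yes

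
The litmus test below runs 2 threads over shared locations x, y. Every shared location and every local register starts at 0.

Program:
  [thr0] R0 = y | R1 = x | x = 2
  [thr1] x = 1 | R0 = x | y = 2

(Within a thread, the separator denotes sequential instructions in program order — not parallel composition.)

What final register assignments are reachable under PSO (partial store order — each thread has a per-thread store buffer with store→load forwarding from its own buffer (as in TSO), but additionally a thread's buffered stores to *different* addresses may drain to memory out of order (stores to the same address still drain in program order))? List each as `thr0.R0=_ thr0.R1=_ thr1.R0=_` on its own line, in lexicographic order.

outcome vector order: (thr0.R0,thr0.R1,thr1.R0)
|PSO outcomes| = 6

thr0.R0=0 thr0.R1=0 thr1.R0=1
thr0.R0=0 thr0.R1=0 thr1.R0=2
thr0.R0=0 thr0.R1=1 thr1.R0=1
thr0.R0=0 thr0.R1=1 thr1.R0=2
thr0.R0=2 thr0.R1=0 thr1.R0=1
thr0.R0=2 thr0.R1=1 thr1.R0=1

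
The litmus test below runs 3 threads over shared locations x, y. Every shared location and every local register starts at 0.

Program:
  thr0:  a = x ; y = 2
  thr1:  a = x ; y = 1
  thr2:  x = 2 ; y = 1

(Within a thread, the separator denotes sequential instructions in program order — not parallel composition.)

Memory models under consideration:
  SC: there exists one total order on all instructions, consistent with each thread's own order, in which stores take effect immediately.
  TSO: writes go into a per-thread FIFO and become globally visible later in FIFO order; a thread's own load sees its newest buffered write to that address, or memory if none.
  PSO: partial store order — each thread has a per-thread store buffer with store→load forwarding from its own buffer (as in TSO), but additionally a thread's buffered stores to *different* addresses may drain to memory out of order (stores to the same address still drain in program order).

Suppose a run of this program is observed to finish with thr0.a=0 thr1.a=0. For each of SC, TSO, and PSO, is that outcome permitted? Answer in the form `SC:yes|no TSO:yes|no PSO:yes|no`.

SC:yes TSO:yes PSO:yes

outcome vector order: (thr0.a,thr1.a)
[SC] allowed = {<0 0>; <0 2>; <2 0>; <2 2>}
[TSO] allowed = {<0 0>; <0 2>; <2 0>; <2 2>}
[PSO] allowed = {<0 0>; <0 2>; <2 0>; <2 2>}
target <0 0> ∈ {SC,TSO,PSO}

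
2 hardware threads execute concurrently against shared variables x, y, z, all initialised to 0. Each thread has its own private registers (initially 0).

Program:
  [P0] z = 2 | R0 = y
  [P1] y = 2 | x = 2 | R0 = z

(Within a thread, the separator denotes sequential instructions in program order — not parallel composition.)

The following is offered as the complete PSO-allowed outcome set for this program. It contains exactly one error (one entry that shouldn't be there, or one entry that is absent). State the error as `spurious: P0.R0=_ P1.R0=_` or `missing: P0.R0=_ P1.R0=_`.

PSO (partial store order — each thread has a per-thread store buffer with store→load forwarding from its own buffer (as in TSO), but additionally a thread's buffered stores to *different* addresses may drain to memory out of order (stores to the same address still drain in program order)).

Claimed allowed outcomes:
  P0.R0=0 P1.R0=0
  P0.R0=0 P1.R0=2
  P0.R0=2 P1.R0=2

outcome vector order: (P0.R0,P1.R0)
[PSO] allowed = {<0 0>; <0 2>; <2 0>; <2 2>}
PSO∖claimed = {<2 0>}

missing: P0.R0=2 P1.R0=0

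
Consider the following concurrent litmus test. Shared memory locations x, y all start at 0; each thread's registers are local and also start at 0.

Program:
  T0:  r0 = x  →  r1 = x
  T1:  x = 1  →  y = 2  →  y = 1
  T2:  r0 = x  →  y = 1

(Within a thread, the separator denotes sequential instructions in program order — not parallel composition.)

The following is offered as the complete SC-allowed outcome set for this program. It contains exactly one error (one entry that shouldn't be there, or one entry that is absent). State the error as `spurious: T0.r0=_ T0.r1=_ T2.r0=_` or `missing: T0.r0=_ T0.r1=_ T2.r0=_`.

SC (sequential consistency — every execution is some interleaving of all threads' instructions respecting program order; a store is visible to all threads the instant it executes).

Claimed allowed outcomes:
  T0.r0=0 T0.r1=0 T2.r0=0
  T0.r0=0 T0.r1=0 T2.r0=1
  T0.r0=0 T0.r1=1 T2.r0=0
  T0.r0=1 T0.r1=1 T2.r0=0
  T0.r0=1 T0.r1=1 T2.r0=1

outcome vector order: (T0.r0,T0.r1,T2.r0)
SC (6): 0/0/0 0/0/1 0/1/0 0/1/1 1/1/0 1/1/1
SC∖claimed = {0/1/1}

missing: T0.r0=0 T0.r1=1 T2.r0=1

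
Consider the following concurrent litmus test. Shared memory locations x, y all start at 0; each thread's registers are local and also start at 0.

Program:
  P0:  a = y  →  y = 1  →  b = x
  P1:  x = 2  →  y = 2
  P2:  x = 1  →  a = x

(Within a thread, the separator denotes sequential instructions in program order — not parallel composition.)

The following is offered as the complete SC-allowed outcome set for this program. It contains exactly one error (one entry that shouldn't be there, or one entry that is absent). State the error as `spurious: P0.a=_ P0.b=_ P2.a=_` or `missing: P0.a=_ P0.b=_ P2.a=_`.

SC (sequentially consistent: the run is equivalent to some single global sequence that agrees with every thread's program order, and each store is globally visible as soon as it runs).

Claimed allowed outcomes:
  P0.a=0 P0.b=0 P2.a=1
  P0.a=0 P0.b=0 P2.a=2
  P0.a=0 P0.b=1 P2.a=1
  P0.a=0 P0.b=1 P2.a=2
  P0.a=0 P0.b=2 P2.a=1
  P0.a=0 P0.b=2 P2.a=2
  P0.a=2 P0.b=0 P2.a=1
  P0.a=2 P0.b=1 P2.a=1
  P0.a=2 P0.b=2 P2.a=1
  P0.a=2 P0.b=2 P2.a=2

spurious: P0.a=2 P0.b=0 P2.a=1

outcome vector order: (P0.a,P0.b,P2.a)
SC: 9 outcomes — {<0 0 1>, <0 0 2>, <0 1 1>, <0 1 2>, <0 2 1>, <0 2 2>, <2 1 1>, <2 2 1>, <2 2 2>}
claimed∖SC = {<2 0 1>}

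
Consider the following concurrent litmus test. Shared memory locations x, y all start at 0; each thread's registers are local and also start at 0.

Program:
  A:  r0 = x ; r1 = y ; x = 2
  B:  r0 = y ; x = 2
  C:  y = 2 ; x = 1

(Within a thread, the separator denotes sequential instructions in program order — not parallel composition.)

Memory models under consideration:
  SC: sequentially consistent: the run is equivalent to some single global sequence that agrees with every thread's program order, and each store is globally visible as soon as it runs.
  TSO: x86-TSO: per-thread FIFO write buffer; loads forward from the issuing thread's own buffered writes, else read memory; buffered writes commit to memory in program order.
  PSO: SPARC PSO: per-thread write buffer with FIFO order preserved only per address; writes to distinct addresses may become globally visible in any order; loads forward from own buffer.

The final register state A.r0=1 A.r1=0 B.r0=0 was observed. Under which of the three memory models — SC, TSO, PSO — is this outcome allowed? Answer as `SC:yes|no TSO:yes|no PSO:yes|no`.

outcome vector order: (A.r0,A.r1,B.r0)
SC: 9 outcomes — {<0 0 0>; <0 0 2>; <0 2 0>; <0 2 2>; <1 2 0>; <1 2 2>; <2 0 0>; <2 2 0>; <2 2 2>}
TSO: 9 outcomes — {<0 0 0>; <0 0 2>; <0 2 0>; <0 2 2>; <1 2 0>; <1 2 2>; <2 0 0>; <2 2 0>; <2 2 2>}
PSO: 11 outcomes — {<0 0 0>; <0 0 2>; <0 2 0>; <0 2 2>; <1 0 0>; <1 0 2>; <1 2 0>; <1 2 2>; <2 0 0>; <2 2 0>; <2 2 2>}
target <1 0 0> ∈ {PSO}

SC:no TSO:no PSO:yes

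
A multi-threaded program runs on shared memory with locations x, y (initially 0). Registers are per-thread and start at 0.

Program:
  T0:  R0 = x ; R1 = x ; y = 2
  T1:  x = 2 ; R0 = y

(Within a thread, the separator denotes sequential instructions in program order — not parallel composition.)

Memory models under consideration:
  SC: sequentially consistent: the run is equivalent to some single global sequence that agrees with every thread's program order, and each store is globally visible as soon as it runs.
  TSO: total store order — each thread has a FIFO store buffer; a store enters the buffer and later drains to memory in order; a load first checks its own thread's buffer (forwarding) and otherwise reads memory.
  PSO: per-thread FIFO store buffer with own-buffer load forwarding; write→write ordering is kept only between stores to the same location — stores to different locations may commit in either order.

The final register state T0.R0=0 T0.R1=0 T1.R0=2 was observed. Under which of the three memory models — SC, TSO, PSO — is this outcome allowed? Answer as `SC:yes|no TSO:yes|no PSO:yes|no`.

SC:yes TSO:yes PSO:yes

outcome vector order: (T0.R0,T0.R1,T1.R0)
SC: 6 outcomes — {(0,0,0) (0,0,2) (0,2,0) (0,2,2) (2,2,0) (2,2,2)}
TSO: 6 outcomes — {(0,0,0) (0,0,2) (0,2,0) (0,2,2) (2,2,0) (2,2,2)}
PSO: 6 outcomes — {(0,0,0) (0,0,2) (0,2,0) (0,2,2) (2,2,0) (2,2,2)}
target (0,0,2) ∈ {SC,TSO,PSO}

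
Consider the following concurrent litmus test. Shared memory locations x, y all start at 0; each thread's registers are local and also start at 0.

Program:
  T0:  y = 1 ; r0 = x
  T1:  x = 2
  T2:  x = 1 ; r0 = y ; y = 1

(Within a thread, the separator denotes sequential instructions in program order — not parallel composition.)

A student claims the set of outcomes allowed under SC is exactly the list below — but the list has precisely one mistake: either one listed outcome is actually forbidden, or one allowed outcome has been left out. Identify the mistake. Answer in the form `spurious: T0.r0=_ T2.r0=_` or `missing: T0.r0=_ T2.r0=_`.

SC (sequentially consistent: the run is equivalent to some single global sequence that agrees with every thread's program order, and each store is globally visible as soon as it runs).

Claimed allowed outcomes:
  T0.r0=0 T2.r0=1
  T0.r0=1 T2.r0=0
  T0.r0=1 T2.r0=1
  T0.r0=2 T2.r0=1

outcome vector order: (T0.r0,T2.r0)
SC: 5 outcomes — {(0,1); (1,0); (1,1); (2,0); (2,1)}
SC∖claimed = {(2,0)}

missing: T0.r0=2 T2.r0=0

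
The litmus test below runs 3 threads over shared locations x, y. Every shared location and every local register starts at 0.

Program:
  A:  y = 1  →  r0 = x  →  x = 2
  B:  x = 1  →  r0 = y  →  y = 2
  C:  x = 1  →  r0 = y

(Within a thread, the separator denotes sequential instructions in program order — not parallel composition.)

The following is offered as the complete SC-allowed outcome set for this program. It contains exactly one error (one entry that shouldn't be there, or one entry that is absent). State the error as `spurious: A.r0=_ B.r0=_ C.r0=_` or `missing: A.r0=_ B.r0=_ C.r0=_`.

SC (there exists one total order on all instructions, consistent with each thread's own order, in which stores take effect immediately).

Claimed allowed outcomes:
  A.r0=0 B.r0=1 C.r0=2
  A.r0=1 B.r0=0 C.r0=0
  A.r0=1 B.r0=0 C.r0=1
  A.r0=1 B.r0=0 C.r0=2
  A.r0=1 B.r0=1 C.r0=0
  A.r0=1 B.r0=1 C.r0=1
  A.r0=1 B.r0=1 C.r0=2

outcome vector order: (A.r0,B.r0,C.r0)
[SC] allowed = {(0,1,1), (0,1,2), (1,0,0), (1,0,1), (1,0,2), (1,1,0), (1,1,1), (1,1,2)}
SC∖claimed = {(0,1,1)}

missing: A.r0=0 B.r0=1 C.r0=1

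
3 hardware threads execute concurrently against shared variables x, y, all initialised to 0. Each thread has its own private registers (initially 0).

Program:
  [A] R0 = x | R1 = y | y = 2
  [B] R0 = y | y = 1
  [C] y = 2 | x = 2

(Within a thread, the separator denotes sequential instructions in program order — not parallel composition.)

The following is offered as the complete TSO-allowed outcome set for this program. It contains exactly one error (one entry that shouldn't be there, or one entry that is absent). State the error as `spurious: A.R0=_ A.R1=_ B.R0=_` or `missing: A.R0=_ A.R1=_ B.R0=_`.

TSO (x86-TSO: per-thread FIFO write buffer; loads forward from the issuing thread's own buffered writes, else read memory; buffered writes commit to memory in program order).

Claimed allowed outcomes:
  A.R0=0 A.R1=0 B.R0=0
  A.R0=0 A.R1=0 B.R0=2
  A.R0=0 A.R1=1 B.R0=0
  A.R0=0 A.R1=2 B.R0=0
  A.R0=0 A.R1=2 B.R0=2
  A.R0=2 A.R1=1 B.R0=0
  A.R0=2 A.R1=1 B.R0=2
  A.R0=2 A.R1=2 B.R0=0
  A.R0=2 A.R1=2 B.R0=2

outcome vector order: (A.R0,A.R1,B.R0)
[TSO] allowed = {(0,0,0); (0,0,2); (0,1,0); (0,1,2); (0,2,0); (0,2,2); (2,1,0); (2,1,2); (2,2,0); (2,2,2)}
TSO∖claimed = {(0,1,2)}

missing: A.R0=0 A.R1=1 B.R0=2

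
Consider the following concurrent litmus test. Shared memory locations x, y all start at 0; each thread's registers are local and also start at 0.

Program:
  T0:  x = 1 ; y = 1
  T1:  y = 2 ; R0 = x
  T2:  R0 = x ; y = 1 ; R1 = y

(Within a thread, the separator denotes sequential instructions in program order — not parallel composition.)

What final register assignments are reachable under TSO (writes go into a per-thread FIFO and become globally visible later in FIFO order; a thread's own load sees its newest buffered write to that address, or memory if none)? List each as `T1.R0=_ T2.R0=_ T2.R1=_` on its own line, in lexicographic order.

outcome vector order: (T1.R0,T2.R0,T2.R1)
|TSO outcomes| = 8

T1.R0=0 T2.R0=0 T2.R1=1
T1.R0=0 T2.R0=0 T2.R1=2
T1.R0=0 T2.R0=1 T2.R1=1
T1.R0=0 T2.R0=1 T2.R1=2
T1.R0=1 T2.R0=0 T2.R1=1
T1.R0=1 T2.R0=0 T2.R1=2
T1.R0=1 T2.R0=1 T2.R1=1
T1.R0=1 T2.R0=1 T2.R1=2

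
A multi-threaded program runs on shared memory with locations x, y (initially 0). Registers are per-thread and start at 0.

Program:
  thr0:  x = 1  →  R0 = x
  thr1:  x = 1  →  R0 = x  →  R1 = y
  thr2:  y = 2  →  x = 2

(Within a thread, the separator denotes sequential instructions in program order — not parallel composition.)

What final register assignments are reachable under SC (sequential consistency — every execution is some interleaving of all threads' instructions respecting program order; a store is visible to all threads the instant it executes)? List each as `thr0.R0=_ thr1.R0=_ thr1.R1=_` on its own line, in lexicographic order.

outcome vector order: (thr0.R0,thr1.R0,thr1.R1)
|SC outcomes| = 6

thr0.R0=1 thr1.R0=1 thr1.R1=0
thr0.R0=1 thr1.R0=1 thr1.R1=2
thr0.R0=1 thr1.R0=2 thr1.R1=2
thr0.R0=2 thr1.R0=1 thr1.R1=0
thr0.R0=2 thr1.R0=1 thr1.R1=2
thr0.R0=2 thr1.R0=2 thr1.R1=2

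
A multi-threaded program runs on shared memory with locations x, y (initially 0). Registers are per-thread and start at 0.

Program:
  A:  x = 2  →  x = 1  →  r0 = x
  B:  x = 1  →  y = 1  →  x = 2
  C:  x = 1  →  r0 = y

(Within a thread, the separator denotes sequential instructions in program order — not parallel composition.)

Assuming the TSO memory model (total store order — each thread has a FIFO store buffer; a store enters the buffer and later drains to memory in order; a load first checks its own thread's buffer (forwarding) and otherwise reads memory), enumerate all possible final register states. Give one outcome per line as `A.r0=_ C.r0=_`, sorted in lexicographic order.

outcome vector order: (A.r0,C.r0)
|TSO outcomes| = 4

A.r0=1 C.r0=0
A.r0=1 C.r0=1
A.r0=2 C.r0=0
A.r0=2 C.r0=1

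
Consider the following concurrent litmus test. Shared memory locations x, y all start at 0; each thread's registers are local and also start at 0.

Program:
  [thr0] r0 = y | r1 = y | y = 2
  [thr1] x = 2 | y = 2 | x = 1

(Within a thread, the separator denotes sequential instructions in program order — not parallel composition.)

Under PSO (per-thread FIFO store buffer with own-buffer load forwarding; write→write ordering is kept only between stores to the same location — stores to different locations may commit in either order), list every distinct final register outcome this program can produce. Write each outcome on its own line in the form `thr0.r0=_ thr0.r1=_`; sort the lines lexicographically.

outcome vector order: (thr0.r0,thr0.r1)
|PSO outcomes| = 3

thr0.r0=0 thr0.r1=0
thr0.r0=0 thr0.r1=2
thr0.r0=2 thr0.r1=2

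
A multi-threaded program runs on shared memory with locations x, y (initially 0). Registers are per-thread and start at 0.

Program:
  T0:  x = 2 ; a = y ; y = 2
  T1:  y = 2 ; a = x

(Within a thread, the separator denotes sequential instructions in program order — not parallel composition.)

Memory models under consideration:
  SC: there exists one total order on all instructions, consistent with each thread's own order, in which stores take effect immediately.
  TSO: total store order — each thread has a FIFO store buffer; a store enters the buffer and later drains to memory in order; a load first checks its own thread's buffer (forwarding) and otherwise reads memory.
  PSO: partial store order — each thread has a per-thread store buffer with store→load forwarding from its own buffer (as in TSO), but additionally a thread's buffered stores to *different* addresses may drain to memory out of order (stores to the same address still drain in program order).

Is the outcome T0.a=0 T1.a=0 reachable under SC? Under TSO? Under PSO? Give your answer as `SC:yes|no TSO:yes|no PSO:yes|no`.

SC:no TSO:yes PSO:yes

outcome vector order: (T0.a,T1.a)
[SC] allowed = {0/2, 2/0, 2/2}
[TSO] allowed = {0/0, 0/2, 2/0, 2/2}
[PSO] allowed = {0/0, 0/2, 2/0, 2/2}
target 0/0 ∈ {TSO,PSO}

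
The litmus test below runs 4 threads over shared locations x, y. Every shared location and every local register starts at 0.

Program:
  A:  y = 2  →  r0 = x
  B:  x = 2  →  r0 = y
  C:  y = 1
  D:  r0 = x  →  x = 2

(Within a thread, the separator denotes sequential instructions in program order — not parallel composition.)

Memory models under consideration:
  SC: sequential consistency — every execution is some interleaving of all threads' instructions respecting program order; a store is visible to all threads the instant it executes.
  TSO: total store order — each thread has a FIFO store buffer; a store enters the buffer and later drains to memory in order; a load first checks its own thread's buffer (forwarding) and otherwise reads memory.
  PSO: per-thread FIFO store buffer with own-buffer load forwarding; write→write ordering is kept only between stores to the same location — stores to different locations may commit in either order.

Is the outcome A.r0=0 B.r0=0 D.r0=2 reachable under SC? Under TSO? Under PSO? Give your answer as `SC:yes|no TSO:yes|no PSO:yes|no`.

outcome vector order: (A.r0,B.r0,D.r0)
[SC] allowed = {(0,1,0) (0,1,2) (0,2,0) (0,2,2) (2,0,0) (2,0,2) (2,1,0) (2,1,2) (2,2,0) (2,2,2)}
[TSO] allowed = {(0,0,0) (0,0,2) (0,1,0) (0,1,2) (0,2,0) (0,2,2) (2,0,0) (2,0,2) (2,1,0) (2,1,2) (2,2,0) (2,2,2)}
[PSO] allowed = {(0,0,0) (0,0,2) (0,1,0) (0,1,2) (0,2,0) (0,2,2) (2,0,0) (2,0,2) (2,1,0) (2,1,2) (2,2,0) (2,2,2)}
target (0,0,2) ∈ {TSO,PSO}

SC:no TSO:yes PSO:yes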